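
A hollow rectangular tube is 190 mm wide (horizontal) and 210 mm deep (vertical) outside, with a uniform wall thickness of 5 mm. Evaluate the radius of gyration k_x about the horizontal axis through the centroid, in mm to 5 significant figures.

Split into non-overlapping primitives; take the origin at the lower-left of the bounding box.
Outer rectangle: 190 × 210, A = 39 900 mm², y = 105 mm, Ī = 146 632 500 mm⁴.
Inner void (subtracted): 180 × 200, A = 36 000 mm², y = 105 mm, Ī = 120 000 000 mm⁴.
By symmetry the centroid is at mid-height, ȳ = 105 mm.
All pieces are centred on the horizontal axis through the centroid, so I = ΣĪ (holes subtracted) = 26 632 500 mm⁴.
Radius of gyration: k = √(I/A) = √(26 632 500 / 3 900) = 82.63683 mm.

k_x ≈ 82.637 mm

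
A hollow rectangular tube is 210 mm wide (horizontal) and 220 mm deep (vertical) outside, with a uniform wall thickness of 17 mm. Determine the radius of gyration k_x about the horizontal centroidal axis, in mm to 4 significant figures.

k_x ≈ 82.65 mm

Decompose the section into non-overlapping parts with the origin at the bottom-left of its bounding rectangle.
Outer rectangle: 210 × 220, A = 46 200 mm², y = 110 mm, Ī = 186 340 000 mm⁴.
Inner void (subtracted): 176 × 186, A = 32 736 mm², y = 110 mm, Ī = 94 377 888 mm⁴.
By symmetry the centroid is at mid-height, ȳ = 110 mm.
All pieces are centred on the horizontal centroidal axis, so I = ΣĪ (holes subtracted) = 91 962 112 mm⁴.
Radius of gyration: k = √(I/A) = √(91 962 112 / 13 464) = 82.6452 mm.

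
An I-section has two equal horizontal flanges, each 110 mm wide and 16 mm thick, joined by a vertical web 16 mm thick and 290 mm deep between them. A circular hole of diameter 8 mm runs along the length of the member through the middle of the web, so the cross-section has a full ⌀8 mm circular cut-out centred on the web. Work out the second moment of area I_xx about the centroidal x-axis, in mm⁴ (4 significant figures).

Decompose the section into non-overlapping parts with the origin at the bottom-left of its bounding rectangle.
Bottom flange: 110 × 16, A = 1 760 mm², y = 8 mm, Ī = 37546.7 mm⁴.
Web: 16 × 290, A = 4 640 mm², y = 161 mm, Ī = 32 518 667 mm⁴.
Top flange: 110 × 16, A = 1 760 mm², y = 314 mm, Ī = 37546.7 mm⁴.
Hole (subtracted): ⌀8, A = 50.2655 mm², y = 161 mm, Ī = 201.062 mm⁴.
By symmetry the centroid is at mid-height, ȳ = 161 mm.
Transfer each piece to the centroidal x-axis using Ī + A·d² with d = y − 161:
  bottom flange: d = -153 mm → contributes +41 237 387 mm⁴
  web: d = 0 mm → contributes +32 518 667 mm⁴
  top flange: d = 153 mm → contributes +41 237 387 mm⁴
  hole: d = 0 mm → contributes −201.062 mm⁴
Total I = 114 993 239 mm⁴.

I_xx ≈ 1.150 × 10⁸ mm⁴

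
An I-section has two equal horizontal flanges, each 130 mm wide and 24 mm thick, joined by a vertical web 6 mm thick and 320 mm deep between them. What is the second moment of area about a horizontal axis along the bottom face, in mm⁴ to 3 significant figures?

I_base ≈ 4.78 × 10⁸ mm⁴

Break the section into simple shapes (no overlaps), measuring from the bottom-left corner of the bounding box.
Bottom flange: 130 × 24, A = 3 120 mm², y = 12 mm, Ī = 149 760 mm⁴.
Web: 6 × 320, A = 1 920 mm², y = 184 mm, Ī = 16 384 000 mm⁴.
Top flange: 130 × 24, A = 3 120 mm², y = 356 mm, Ī = 149 760 mm⁴.
Transfer each piece to the base of the section using Ī + A·d² with d = y − 0:
  bottom flange: d = 12 mm → contributes +599 040 mm⁴
  web: d = 184 mm → contributes +81 387 520 mm⁴
  top flange: d = 356 mm → contributes +395 566 080 mm⁴
Total I = 477 552 640 mm⁴.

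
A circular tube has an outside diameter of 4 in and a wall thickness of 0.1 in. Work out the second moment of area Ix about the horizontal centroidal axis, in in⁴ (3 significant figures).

Break the section into simple shapes (no overlaps), measuring from the bottom-left corner of the bounding box.
Outer circle: ⌀4, A = 12.566 in², y = 2 in, Ī = 12.566 in⁴.
Bore (subtracted): ⌀3.8, A = 11.341 in², y = 2 in, Ī = 10.235 in⁴.
By symmetry the centroid is at mid-height, ȳ = 2 in.
All pieces are centred on the horizontal centroidal axis, so I = ΣĪ (holes subtracted) = 2.331 in⁴.

Ix ≈ 2.33 in⁴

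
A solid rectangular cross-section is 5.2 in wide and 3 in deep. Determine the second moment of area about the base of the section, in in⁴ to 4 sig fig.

The section: 5.2 × 3, A = 15.6 in², y = 1.5 in, Ī = 11.7 in⁴.
Transfer it to the base of the section using Ī + A·d² with d = y − 0:
  the section: d = 1.5 in → contributes +46.8 in⁴
Total I = 46.8 in⁴.

I_base ≈ 46.80 in⁴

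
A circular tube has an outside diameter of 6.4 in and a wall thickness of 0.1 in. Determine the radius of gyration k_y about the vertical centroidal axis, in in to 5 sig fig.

k_y ≈ 2.2277 in

Split into non-overlapping primitives; take the origin at the lower-left of the bounding box.
Outer circle: ⌀6.4, A = 32.16991 in², x = 3.2 in, Ī = 82.35497 in⁴.
Bore (subtracted): ⌀6.2, A = 30.19071 in², x = 3.2 in, Ī = 72.53317 in⁴.
By symmetry the centroid is at mid-width, x̄ = 3.2 in.
All pieces are centred on the vertical centroidal axis, so I = ΣĪ (holes subtracted) = 9.821797 in⁴.
Radius of gyration: k = √(I/A) = √(9.821797 / 1.979203) = 2.227667 in.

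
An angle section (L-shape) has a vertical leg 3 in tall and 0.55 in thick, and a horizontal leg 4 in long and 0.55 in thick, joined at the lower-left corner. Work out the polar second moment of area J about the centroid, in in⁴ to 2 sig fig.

J ≈ 8.1 in⁴

Split into non-overlapping primitives; take the origin at the lower-left of the bounding box.
Vertical leg: 0.55 × 3, A = 1.65 in², y = 1.5 in, Ī = 1.238 in⁴.
Horizontal leg (remainder): 3.45 × 0.55, A = 1.898 in², y = 0.275 in, Ī = 0.04783 in⁴.
Centroid: ȳ = ΣA·y / ΣA = 0.8448 in.
Transfer each piece to the centroidal x-axis using Ī + A·d² with d = y − 0.8448:
  vertical leg: d = 0.6552 in → contributes +1.946 in⁴
  horizontal leg (remainder): d = -0.5698 in → contributes +0.6638 in⁴
Total I = 2.61 in⁴.
For the y-axis: x̄ = 1.345 in.
Repeating about the centroidal y-axis gives I_y = 5.454 in⁴.
Polar second moment: J = I_x + I_y = 8.064 in⁴.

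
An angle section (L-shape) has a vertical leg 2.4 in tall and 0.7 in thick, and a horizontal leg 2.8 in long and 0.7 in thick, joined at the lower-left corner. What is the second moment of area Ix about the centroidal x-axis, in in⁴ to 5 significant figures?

Ix ≈ 1.4329 in⁴

Treat the section as a set of non-overlapping primitives; coordinates are from the bounding-box lower-left.
Vertical leg: 0.7 × 2.4, A = 1.68 in², y = 1.2 in, Ī = 0.8064 in⁴.
Horizontal leg (remainder): 2.1 × 0.7, A = 1.47 in², y = 0.35 in, Ī = 0.060025 in⁴.
Centroid: ȳ = ΣA·y / ΣA = 0.8033333 in.
Transfer each piece to the centroidal x-axis using Ī + A·d² with d = y − 0.8033333:
  vertical leg: d = 0.3966667 in → contributes +1.070739 in⁴
  horizontal leg (remainder): d = -0.4533333 in → contributes +0.3621263 in⁴
Total I = 1.432865 in⁴.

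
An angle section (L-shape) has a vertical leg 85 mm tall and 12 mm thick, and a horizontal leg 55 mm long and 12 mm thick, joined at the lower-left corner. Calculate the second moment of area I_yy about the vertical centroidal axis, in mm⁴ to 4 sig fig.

Treat the section as a set of non-overlapping primitives; coordinates are from the bounding-box lower-left.
Vertical leg: 12 × 85, A = 1 020 mm², x = 6 mm, Ī = 12 240 mm⁴.
Horizontal leg (remainder): 43 × 12, A = 516 mm², x = 33.5 mm, Ī = 79 507 mm⁴.
Centroid: x̄ = ΣA·x / ΣA = 15.2383 mm.
Transfer each piece to the vertical centroidal axis using Ī + A·d² with d = x − 15.2383:
  vertical leg: d = -9.23828 mm → contributes +99292.8 mm⁴
  horizontal leg (remainder): d = 18.2617 mm → contributes +251 588 mm⁴
Total I = 350 881 mm⁴.

I_yy ≈ 3.509 × 10⁵ mm⁴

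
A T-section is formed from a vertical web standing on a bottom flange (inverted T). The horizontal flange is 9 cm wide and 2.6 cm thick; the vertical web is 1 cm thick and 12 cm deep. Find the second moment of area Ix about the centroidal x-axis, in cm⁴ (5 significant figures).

Ix ≈ 579.89 cm⁴

Treat the section as a set of non-overlapping primitives; coordinates are from the bounding-box lower-left.
Flange: 9 × 2.6, A = 23.4 cm², y = 1.3 cm, Ī = 13.182 cm⁴.
Web: 1 × 12, A = 12 cm², y = 8.6 cm, Ī = 144 cm⁴.
Centroid: ȳ = ΣA·y / ΣA = 3.774576 cm.
Transfer each piece to the centroidal x-axis using Ī + A·d² with d = y − 3.774576:
  flange: d = -2.474576 cm → contributes +156.4725 cm⁴
  web: d = 4.825424 cm → contributes +423.4166 cm⁴
Total I = 579.8891 cm⁴.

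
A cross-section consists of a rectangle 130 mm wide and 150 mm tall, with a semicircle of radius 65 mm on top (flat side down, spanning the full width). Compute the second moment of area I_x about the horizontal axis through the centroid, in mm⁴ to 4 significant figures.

Decompose the section into non-overlapping parts with the origin at the bottom-left of its bounding rectangle.
Rectangular body: 130 × 150, A = 19 500 mm², y = 75 mm, Ī = 36 562 500 mm⁴.
Semicircular cap: semicircle r = 65, A = 6636.61 mm², y = 177.587 mm, Ī = 1 959 230 mm⁴.
Centroid: ȳ = ΣA·y / ΣA = 101.049 mm.
Transfer each piece to the horizontal axis through the centroid using Ī + A·d² with d = y − 101.049:
  rectangular body: d = -26.0489 mm → contributes +49 794 106 mm⁴
  semicircular cap: d = 76.538 mm → contributes +40 836 933 mm⁴
Total I = 90 631 040 mm⁴.

I_x ≈ 9.063 × 10⁷ mm⁴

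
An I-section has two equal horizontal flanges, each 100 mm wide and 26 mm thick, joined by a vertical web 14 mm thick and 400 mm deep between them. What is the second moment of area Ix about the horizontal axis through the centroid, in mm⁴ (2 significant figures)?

Treat the section as a set of non-overlapping primitives; coordinates are from the bounding-box lower-left.
Bottom flange: 100 × 26, A = 2 600 mm², y = 13 mm, Ī = 146 467 mm⁴.
Web: 14 × 400, A = 5 600 mm², y = 226 mm, Ī = 74 666 667 mm⁴.
Top flange: 100 × 26, A = 2 600 mm², y = 439 mm, Ī = 146 467 mm⁴.
By symmetry the centroid is at mid-height, ȳ = 226 mm.
Transfer each piece to the horizontal axis through the centroid using Ī + A·d² with d = y − 226:
  bottom flange: d = -213 mm → contributes +118 105 867 mm⁴
  web: d = 0 mm → contributes +74 666 667 mm⁴
  top flange: d = 213 mm → contributes +118 105 867 mm⁴
Total I = 310 878 400 mm⁴.

Ix ≈ 3.1 × 10⁸ mm⁴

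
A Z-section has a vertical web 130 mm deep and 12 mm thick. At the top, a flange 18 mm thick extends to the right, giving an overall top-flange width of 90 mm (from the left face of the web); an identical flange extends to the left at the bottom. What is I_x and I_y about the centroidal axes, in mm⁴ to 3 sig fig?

Split into non-overlapping primitives; take the origin at the lower-left of the bounding box.
Web: 12 × 130, A = 1 560 mm², y = 65 mm, Ī = 2 197 000 mm⁴.
Top flange (beyond web): 78 × 18, A = 1 404 mm², y = 121 mm, Ī = 37 908 mm⁴.
Bottom flange (beyond web): 78 × 18, A = 1 404 mm², y = 9 mm, Ī = 37 908 mm⁴.
Centroid: ȳ = ΣA·y / ΣA = 65 mm.
Transfer each piece to the centroidal x-axis using Ī + A·d² with d = y − 65:
  web: d = 0 mm → contributes +2 197 000 mm⁴
  top flange (beyond web): d = 56 mm → contributes +4 440 852 mm⁴
  bottom flange (beyond web): d = -56 mm → contributes +4 440 852 mm⁴
Total I = 11 078 704 mm⁴.
For the y-axis: x̄ = 84 mm.
Repeating about the centroidal y-axis gives I_y = 7 128 576 mm⁴.

I_x ≈ 1.11 × 10⁷ mm⁴, I_y ≈ 7.13 × 10⁶ mm⁴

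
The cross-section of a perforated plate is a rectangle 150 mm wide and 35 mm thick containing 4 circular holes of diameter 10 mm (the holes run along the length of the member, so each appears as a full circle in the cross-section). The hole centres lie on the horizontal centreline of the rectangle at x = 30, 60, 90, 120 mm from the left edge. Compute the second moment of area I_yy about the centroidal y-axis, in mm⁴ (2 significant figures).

Decompose the section into non-overlapping parts with the origin at the bottom-left of its bounding rectangle.
Plate: 150 × 35, A = 5 250 mm², x = 75 mm, Ī = 9 843 750 mm⁴.
Hole 1 (subtracted): ⌀10, A = 78.54 mm², x = 30 mm, Ī = 490.9 mm⁴.
Hole 2 (subtracted): ⌀10, A = 78.54 mm², x = 60 mm, Ī = 490.9 mm⁴.
Hole 3 (subtracted): ⌀10, A = 78.54 mm², x = 90 mm, Ī = 490.9 mm⁴.
Hole 4 (subtracted): ⌀10, A = 78.54 mm², x = 120 mm, Ī = 490.9 mm⁴.
By symmetry the centroid is at mid-width, x̄ = 75 mm.
Transfer each piece to the centroidal y-axis using Ī + A·d² with d = x − 75:
  plate: d = 0 mm → contributes +9 843 750 mm⁴
  hole 1: d = -45 mm → contributes −159 534 mm⁴
  hole 2: d = -15 mm → contributes −18 162 mm⁴
  hole 3: d = 15 mm → contributes −18 162 mm⁴
  hole 4: d = 45 mm → contributes −159 534 mm⁴
Total I = 9 488 357 mm⁴.

I_yy ≈ 9.5 × 10⁶ mm⁴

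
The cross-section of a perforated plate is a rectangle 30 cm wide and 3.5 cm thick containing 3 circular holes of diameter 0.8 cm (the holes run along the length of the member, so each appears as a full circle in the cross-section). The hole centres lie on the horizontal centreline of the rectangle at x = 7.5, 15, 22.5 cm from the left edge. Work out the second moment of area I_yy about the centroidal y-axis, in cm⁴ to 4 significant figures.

Split into non-overlapping primitives; take the origin at the lower-left of the bounding box.
Plate: 30 × 3.5, A = 105 cm², x = 15 cm, Ī = 7 875 cm⁴.
Hole 1 (subtracted): ⌀0.8, A = 0.502655 cm², x = 7.5 cm, Ī = 0.0201062 cm⁴.
Hole 2 (subtracted): ⌀0.8, A = 0.502655 cm², x = 15 cm, Ī = 0.0201062 cm⁴.
Hole 3 (subtracted): ⌀0.8, A = 0.502655 cm², x = 22.5 cm, Ī = 0.0201062 cm⁴.
By symmetry the centroid is at mid-width, x̄ = 15 cm.
Transfer each piece to the centroidal y-axis using Ī + A·d² with d = x − 15:
  plate: d = 0 cm → contributes +7 875 cm⁴
  hole 1: d = -7.5 cm → contributes −28.2944 cm⁴
  hole 2: d = 0 cm → contributes −0.0201062 cm⁴
  hole 3: d = 7.5 cm → contributes −28.2944 cm⁴
Total I = 7818.39 cm⁴.

I_yy ≈ 7818 cm⁴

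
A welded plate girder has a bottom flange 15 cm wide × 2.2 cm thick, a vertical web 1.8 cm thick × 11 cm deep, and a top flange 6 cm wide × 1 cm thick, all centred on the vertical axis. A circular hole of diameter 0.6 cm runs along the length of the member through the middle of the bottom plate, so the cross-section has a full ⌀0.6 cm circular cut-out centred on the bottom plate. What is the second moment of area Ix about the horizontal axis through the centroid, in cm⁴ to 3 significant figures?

Split into non-overlapping primitives; take the origin at the lower-left of the bounding box.
Bottom plate: 15 × 2.2, A = 33 cm², y = 1.1 cm, Ī = 13.31 cm⁴.
Web plate: 1.8 × 11, A = 19.8 cm², y = 7.7 cm, Ī = 199.65 cm⁴.
Top plate: 6 × 1, A = 6 cm², y = 13.7 cm, Ī = 0.5 cm⁴.
Hole (subtracted): ⌀0.6, A = 0.28274 cm², y = 1.1 cm, Ī = 0.0063617 cm⁴.
Centroid: ȳ = ΣA·y / ΣA = 4.6251 cm.
Transfer each piece to the horizontal axis through the centroid using Ī + A·d² with d = y − 4.6251:
  bottom plate: d = -3.5251 cm → contributes +423.38 cm⁴
  web plate: d = 3.0749 cm → contributes +386.86 cm⁴
  top plate: d = 9.0749 cm → contributes +494.62 cm⁴
  hole: d = -3.5251 cm → contributes −3.5199 cm⁴
Total I = 1301.3 cm⁴.

Ix ≈ 1300 cm⁴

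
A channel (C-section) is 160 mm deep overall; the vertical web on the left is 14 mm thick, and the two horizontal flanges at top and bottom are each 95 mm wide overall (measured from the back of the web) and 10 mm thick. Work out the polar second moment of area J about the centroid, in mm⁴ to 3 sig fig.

J ≈ 1.69 × 10⁷ mm⁴

Decompose the section into non-overlapping parts with the origin at the bottom-left of its bounding rectangle.
Web: 14 × 160, A = 2 240 mm², y = 80 mm, Ī = 4 778 667 mm⁴.
Top flange (beyond web): 81 × 10, A = 810 mm², y = 155 mm, Ī = 6 750 mm⁴.
Bottom flange (beyond web): 81 × 10, A = 810 mm², y = 5 mm, Ī = 6 750 mm⁴.
By symmetry the centroid is at mid-height, ȳ = 80 mm.
Transfer each piece to the centroidal x-axis using Ī + A·d² with d = y − 80:
  web: d = 0 mm → contributes +4 778 667 mm⁴
  top flange (beyond web): d = 75 mm → contributes +4 563 000 mm⁴
  bottom flange (beyond web): d = -75 mm → contributes +4 563 000 mm⁴
Total I = 13 904 667 mm⁴.
For the y-axis: x̄ = 26.935 mm.
Repeating about the centroidal y-axis gives I_y = 3 043 430 mm⁴.
Polar second moment: J = I_x + I_y = 16 948 097 mm⁴.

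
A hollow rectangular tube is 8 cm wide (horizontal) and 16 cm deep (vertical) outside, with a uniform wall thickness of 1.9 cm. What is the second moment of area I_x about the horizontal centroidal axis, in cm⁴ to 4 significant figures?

Break the section into simple shapes (no overlaps), measuring from the bottom-left corner of the bounding box.
Outer rectangle: 8 × 16, A = 128 cm², y = 8 cm, Ī = 2730.67 cm⁴.
Inner void (subtracted): 4.2 × 12.2, A = 51.24 cm², y = 8 cm, Ī = 635.547 cm⁴.
By symmetry the centroid is at mid-height, ȳ = 8 cm.
All pieces are centred on the horizontal centroidal axis, so I = ΣĪ (holes subtracted) = 2095.12 cm⁴.

I_x ≈ 2095 cm⁴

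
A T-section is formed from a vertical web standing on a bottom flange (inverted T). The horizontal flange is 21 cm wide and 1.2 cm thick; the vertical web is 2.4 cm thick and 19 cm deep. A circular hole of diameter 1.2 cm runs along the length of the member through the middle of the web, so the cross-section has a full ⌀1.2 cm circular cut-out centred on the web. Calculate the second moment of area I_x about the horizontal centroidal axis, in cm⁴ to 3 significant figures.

Treat the section as a set of non-overlapping primitives; coordinates are from the bounding-box lower-left.
Flange: 21 × 1.2, A = 25.2 cm², y = 0.6 cm, Ī = 3.024 cm⁴.
Web: 2.4 × 19, A = 45.6 cm², y = 10.7 cm, Ī = 1371.8 cm⁴.
Hole (subtracted): ⌀1.2, A = 1.131 cm², y = 10.7 cm, Ī = 0.10179 cm⁴.
Centroid: ȳ = ΣA·y / ΣA = 7.0467 cm.
Transfer each piece to the horizontal centroidal axis using Ī + A·d² with d = y − 7.0467:
  flange: d = -6.4467 cm → contributes +1050.3 cm⁴
  web: d = 3.6533 cm → contributes +1980.4 cm⁴
  hole: d = 3.6533 cm → contributes −15.196 cm⁴
Total I = 3015.5 cm⁴.

I_x ≈ 3020 cm⁴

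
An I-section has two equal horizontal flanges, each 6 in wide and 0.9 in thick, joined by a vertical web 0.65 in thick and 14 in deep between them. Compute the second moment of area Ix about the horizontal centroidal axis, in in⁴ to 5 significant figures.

Ix ≈ 748.79 in⁴

Split into non-overlapping primitives; take the origin at the lower-left of the bounding box.
Bottom flange: 6 × 0.9, A = 5.4 in², y = 0.45 in, Ī = 0.3645 in⁴.
Web: 0.65 × 14, A = 9.1 in², y = 7.9 in, Ī = 148.6333 in⁴.
Top flange: 6 × 0.9, A = 5.4 in², y = 15.35 in, Ī = 0.3645 in⁴.
By symmetry the centroid is at mid-height, ȳ = 7.9 in.
Transfer each piece to the horizontal centroidal axis using Ī + A·d² with d = y − 7.9:
  bottom flange: d = -7.45 in → contributes +300.078 in⁴
  web: d = 0 in → contributes +148.6333 in⁴
  top flange: d = 7.45 in → contributes +300.078 in⁴
Total I = 748.7893 in⁴.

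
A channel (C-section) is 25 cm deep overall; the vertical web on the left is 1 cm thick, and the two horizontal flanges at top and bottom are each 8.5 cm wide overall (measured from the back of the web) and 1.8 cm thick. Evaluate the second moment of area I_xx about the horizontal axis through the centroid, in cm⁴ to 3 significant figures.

I_xx ≈ 4940 cm⁴

Split into non-overlapping primitives; take the origin at the lower-left of the bounding box.
Web: 1 × 25, A = 25 cm², y = 12.5 cm, Ī = 1302.1 cm⁴.
Top flange (beyond web): 7.5 × 1.8, A = 13.5 cm², y = 24.1 cm, Ī = 3.645 cm⁴.
Bottom flange (beyond web): 7.5 × 1.8, A = 13.5 cm², y = 0.9 cm, Ī = 3.645 cm⁴.
By symmetry the centroid is at mid-height, ȳ = 12.5 cm.
Transfer each piece to the horizontal axis through the centroid using Ī + A·d² with d = y − 12.5:
  web: d = 0 cm → contributes +1302.1 cm⁴
  top flange (beyond web): d = 11.6 cm → contributes +1820.2 cm⁴
  bottom flange (beyond web): d = -11.6 cm → contributes +1820.2 cm⁴
Total I = 4942.5 cm⁴.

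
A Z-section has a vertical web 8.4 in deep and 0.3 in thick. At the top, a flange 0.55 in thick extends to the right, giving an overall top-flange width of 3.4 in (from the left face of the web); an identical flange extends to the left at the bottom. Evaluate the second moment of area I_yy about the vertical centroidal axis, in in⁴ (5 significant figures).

Treat the section as a set of non-overlapping primitives; coordinates are from the bounding-box lower-left.
Web: 0.3 × 8.4, A = 2.52 in², x = 3.25 in, Ī = 0.0189 in⁴.
Top flange (beyond web): 3.1 × 0.55, A = 1.705 in², x = 4.95 in, Ī = 1.365421 in⁴.
Bottom flange (beyond web): 3.1 × 0.55, A = 1.705 in², x = 1.55 in, Ī = 1.365421 in⁴.
Centroid: x̄ = ΣA·x / ΣA = 3.25 in.
Transfer each piece to the vertical centroidal axis using Ī + A·d² with d = x − 3.25:
  web: d = 0 in → contributes +0.0189 in⁴
  top flange (beyond web): d = 1.7 in → contributes +6.292871 in⁴
  bottom flange (beyond web): d = -1.7 in → contributes +6.292871 in⁴
Total I = 12.60464 in⁴.

I_yy ≈ 12.605 in⁴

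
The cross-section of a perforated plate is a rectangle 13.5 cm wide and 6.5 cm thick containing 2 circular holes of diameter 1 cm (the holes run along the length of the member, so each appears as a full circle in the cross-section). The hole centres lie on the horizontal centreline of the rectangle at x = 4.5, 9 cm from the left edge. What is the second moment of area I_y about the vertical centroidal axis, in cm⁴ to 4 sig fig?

Decompose the section into non-overlapping parts with the origin at the bottom-left of its bounding rectangle.
Plate: 13.5 × 6.5, A = 87.75 cm², x = 6.75 cm, Ī = 1332.7 cm⁴.
Hole 1 (subtracted): ⌀1, A = 0.785398 cm², x = 4.5 cm, Ī = 0.0490874 cm⁴.
Hole 2 (subtracted): ⌀1, A = 0.785398 cm², x = 9 cm, Ī = 0.0490874 cm⁴.
By symmetry the centroid is at mid-width, x̄ = 6.75 cm.
Transfer each piece to the vertical centroidal axis using Ī + A·d² with d = x − 6.75:
  plate: d = 0 cm → contributes +1332.7 cm⁴
  hole 1: d = -2.25 cm → contributes −4.02517 cm⁴
  hole 2: d = 2.25 cm → contributes −4.02517 cm⁴
Total I = 1324.65 cm⁴.

I_y ≈ 1325 cm⁴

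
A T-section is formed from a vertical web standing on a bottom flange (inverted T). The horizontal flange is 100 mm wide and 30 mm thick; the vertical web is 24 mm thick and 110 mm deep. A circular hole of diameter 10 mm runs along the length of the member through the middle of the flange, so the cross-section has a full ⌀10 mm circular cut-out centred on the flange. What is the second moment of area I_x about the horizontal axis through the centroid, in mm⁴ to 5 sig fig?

Split into non-overlapping primitives; take the origin at the lower-left of the bounding box.
Flange: 100 × 30, A = 3 000 mm², y = 15 mm, Ī = 225 000 mm⁴.
Web: 24 × 110, A = 2 640 mm², y = 85 mm, Ī = 2 662 000 mm⁴.
Hole (subtracted): ⌀10, A = 78.53982 mm², y = 15 mm, Ī = 490.8739 mm⁴.
Centroid: ȳ = ΣA·y / ΣA = 48.22868 mm.
Transfer each piece to the horizontal axis through the centroid using Ī + A·d² with d = y − 48.22868:
  flange: d = -33.22868 mm → contributes +3 537 436 mm⁴
  web: d = 36.77132 mm → contributes +6 231 622 mm⁴
  hole: d = -33.22868 mm → contributes −87210.25 mm⁴
Total I = 9 681 848 mm⁴.

I_x ≈ 9.6818 × 10⁶ mm⁴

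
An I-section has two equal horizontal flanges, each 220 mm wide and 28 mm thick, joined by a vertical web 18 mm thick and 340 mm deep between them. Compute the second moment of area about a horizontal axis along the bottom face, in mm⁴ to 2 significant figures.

I_base ≈ 1.2 × 10⁹ mm⁴

Decompose the section into non-overlapping parts with the origin at the bottom-left of its bounding rectangle.
Bottom flange: 220 × 28, A = 6 160 mm², y = 14 mm, Ī = 402 453 mm⁴.
Web: 18 × 340, A = 6 120 mm², y = 198 mm, Ī = 58 956 000 mm⁴.
Top flange: 220 × 28, A = 6 160 mm², y = 382 mm, Ī = 402 453 mm⁴.
Transfer each piece to the bottom edge using Ī + A·d² with d = y − 0:
  bottom flange: d = 14 mm → contributes +1 609 813 mm⁴
  web: d = 198 mm → contributes +298 884 480 mm⁴
  top flange: d = 382 mm → contributes +899 294 293 mm⁴
Total I = 1 199 788 587 mm⁴.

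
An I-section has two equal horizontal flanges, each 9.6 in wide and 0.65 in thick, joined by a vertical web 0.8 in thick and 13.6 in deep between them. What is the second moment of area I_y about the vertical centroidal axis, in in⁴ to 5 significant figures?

Treat the section as a set of non-overlapping primitives; coordinates are from the bounding-box lower-left.
Bottom flange: 9.6 × 0.65, A = 6.24 in², x = 4.8 in, Ī = 47.9232 in⁴.
Web: 0.8 × 13.6, A = 10.88 in², x = 4.8 in, Ī = 0.5802667 in⁴.
Top flange: 9.6 × 0.65, A = 6.24 in², x = 4.8 in, Ī = 47.9232 in⁴.
By symmetry the centroid is at mid-width, x̄ = 4.8 in.
All pieces are centred on the vertical centroidal axis, so I = ΣĪ = 96.42667 in⁴.

I_y ≈ 96.427 in⁴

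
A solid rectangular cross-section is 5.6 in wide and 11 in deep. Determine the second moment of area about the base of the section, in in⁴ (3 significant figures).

The section: 5.6 × 11, A = 61.6 in², y = 5.5 in, Ī = 621.13 in⁴.
Transfer it to the bottom edge using Ī + A·d² with d = y − 0:
  the section: d = 5.5 in → contributes +2484.5 in⁴
Total I = 2484.5 in⁴.

I_base ≈ 2480 in⁴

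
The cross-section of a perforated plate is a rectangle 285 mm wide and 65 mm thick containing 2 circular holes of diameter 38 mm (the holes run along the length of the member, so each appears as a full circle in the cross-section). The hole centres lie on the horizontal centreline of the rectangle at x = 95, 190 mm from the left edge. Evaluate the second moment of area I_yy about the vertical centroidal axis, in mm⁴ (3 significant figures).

Decompose the section into non-overlapping parts with the origin at the bottom-left of its bounding rectangle.
Plate: 285 × 65, A = 18 525 mm², x = 142.5 mm, Ī = 125 391 094 mm⁴.
Hole 1 (subtracted): ⌀38, A = 1134.1 mm², x = 95 mm, Ī = 102 354 mm⁴.
Hole 2 (subtracted): ⌀38, A = 1134.1 mm², x = 190 mm, Ī = 102 354 mm⁴.
By symmetry the centroid is at mid-width, x̄ = 142.5 mm.
Transfer each piece to the vertical centroidal axis using Ī + A·d² with d = x − 142.5:
  plate: d = 0 mm → contributes +125 391 094 mm⁴
  hole 1: d = -47.5 mm → contributes −2 661 201 mm⁴
  hole 2: d = 47.5 mm → contributes −2 661 201 mm⁴
Total I = 120 068 692 mm⁴.

I_yy ≈ 1.20 × 10⁸ mm⁴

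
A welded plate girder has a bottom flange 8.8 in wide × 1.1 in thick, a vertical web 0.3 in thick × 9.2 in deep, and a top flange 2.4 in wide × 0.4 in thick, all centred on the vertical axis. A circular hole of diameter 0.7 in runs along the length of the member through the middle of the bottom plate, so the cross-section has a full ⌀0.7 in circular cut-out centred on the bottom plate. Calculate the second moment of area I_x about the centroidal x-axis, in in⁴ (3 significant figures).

Break the section into simple shapes (no overlaps), measuring from the bottom-left corner of the bounding box.
Bottom plate: 8.8 × 1.1, A = 9.68 in², y = 0.55 in, Ī = 0.97607 in⁴.
Web plate: 0.3 × 9.2, A = 2.76 in², y = 5.7 in, Ī = 19.467 in⁴.
Top plate: 2.4 × 0.4, A = 0.96 in², y = 10.5 in, Ī = 0.0128 in⁴.
Hole (subtracted): ⌀0.7, A = 0.38485 in², y = 0.55 in, Ī = 0.011786 in⁴.
Centroid: ȳ = ΣA·y / ΣA = 2.376 in.
Transfer each piece to the centroidal x-axis using Ī + A·d² with d = y − 2.376:
  bottom plate: d = -1.826 in → contributes +33.253 in⁴
  web plate: d = 3.324 in → contributes +49.962 in⁴
  top plate: d = 8.124 in → contributes +63.372 in⁴
  hole: d = -1.826 in → contributes −1.295 in⁴
Total I = 145.29 in⁴.

I_x ≈ 145 in⁴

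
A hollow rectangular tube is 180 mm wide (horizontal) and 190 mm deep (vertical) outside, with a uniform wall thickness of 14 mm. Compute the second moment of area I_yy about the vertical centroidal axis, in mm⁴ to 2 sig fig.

I_yy ≈ 4.5 × 10⁷ mm⁴

Treat the section as a set of non-overlapping primitives; coordinates are from the bounding-box lower-left.
Outer rectangle: 180 × 190, A = 34 200 mm², x = 90 mm, Ī = 92 340 000 mm⁴.
Inner void (subtracted): 152 × 162, A = 24 624 mm², x = 90 mm, Ī = 47 409 408 mm⁴.
By symmetry the centroid is at mid-width, x̄ = 90 mm.
All pieces are centred on the vertical centroidal axis, so I = ΣĪ (holes subtracted) = 44 930 592 mm⁴.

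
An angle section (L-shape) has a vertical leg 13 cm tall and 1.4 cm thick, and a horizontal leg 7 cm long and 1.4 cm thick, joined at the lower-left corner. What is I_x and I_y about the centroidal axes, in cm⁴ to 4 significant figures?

I_x ≈ 441.9 cm⁴, I_y ≈ 90.59 cm⁴

Split into non-overlapping primitives; take the origin at the lower-left of the bounding box.
Vertical leg: 1.4 × 13, A = 18.2 cm², y = 6.5 cm, Ī = 256.317 cm⁴.
Horizontal leg (remainder): 5.6 × 1.4, A = 7.84 cm², y = 0.7 cm, Ī = 1.28053 cm⁴.
Centroid: ȳ = ΣA·y / ΣA = 4.75376 cm.
Transfer each piece to the centroidal x-axis using Ī + A·d² with d = y − 4.75376:
  vertical leg: d = 1.74624 cm → contributes +311.815 cm⁴
  horizontal leg (remainder): d = -4.05376 cm → contributes +130.115 cm⁴
Total I = 441.93 cm⁴.
For the y-axis: x̄ = 1.75376 cm.
Repeating about the centroidal y-axis gives I_y = 90.5859 cm⁴.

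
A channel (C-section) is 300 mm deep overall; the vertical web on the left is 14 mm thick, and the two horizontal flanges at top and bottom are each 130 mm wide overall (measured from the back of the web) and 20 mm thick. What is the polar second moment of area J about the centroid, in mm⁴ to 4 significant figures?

J ≈ 1.372 × 10⁸ mm⁴

Split into non-overlapping primitives; take the origin at the lower-left of the bounding box.
Web: 14 × 300, A = 4 200 mm², y = 150 mm, Ī = 31 500 000 mm⁴.
Top flange (beyond web): 116 × 20, A = 2 320 mm², y = 290 mm, Ī = 77333.3 mm⁴.
Bottom flange (beyond web): 116 × 20, A = 2 320 mm², y = 10 mm, Ī = 77333.3 mm⁴.
By symmetry the centroid is at mid-height, ȳ = 150 mm.
Transfer each piece to the centroidal x-axis using Ī + A·d² with d = y − 150:
  web: d = 0 mm → contributes +31 500 000 mm⁴
  top flange (beyond web): d = 140 mm → contributes +45 549 333 mm⁴
  bottom flange (beyond web): d = -140 mm → contributes +45 549 333 mm⁴
Total I = 122 598 667 mm⁴.
For the y-axis: x̄ = 41.1176 mm.
Repeating about the centroidal y-axis gives I_y = 14 585 704 mm⁴.
Polar second moment: J = I_x + I_y = 137 184 371 mm⁴.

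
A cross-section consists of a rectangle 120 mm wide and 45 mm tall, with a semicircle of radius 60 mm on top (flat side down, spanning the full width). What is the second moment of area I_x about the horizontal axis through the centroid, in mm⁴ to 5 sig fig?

I_x ≈ 8.6886 × 10⁶ mm⁴

Split into non-overlapping primitives; take the origin at the lower-left of the bounding box.
Rectangular body: 120 × 45, A = 5 400 mm², y = 22.5 mm, Ī = 911 250 mm⁴.
Semicircular cap: semicircle r = 60, A = 5654.867 mm², y = 70.46479 mm, Ī = 1 422 450 mm⁴.
Centroid: ȳ = ΣA·y / ΣA = 47.0353 mm.
Transfer each piece to the horizontal axis through the centroid using Ī + A·d² with d = y − 47.0353:
  rectangular body: d = -24.5353 mm → contributes +4 161 948 mm⁴
  semicircular cap: d = 23.42949 mm → contributes +4 526 638 mm⁴
Total I = 8 688 586 mm⁴.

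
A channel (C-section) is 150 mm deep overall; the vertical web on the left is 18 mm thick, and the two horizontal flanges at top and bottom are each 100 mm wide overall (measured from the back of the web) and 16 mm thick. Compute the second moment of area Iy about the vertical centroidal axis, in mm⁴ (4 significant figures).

Decompose the section into non-overlapping parts with the origin at the bottom-left of its bounding rectangle.
Web: 18 × 150, A = 2 700 mm², x = 9 mm, Ī = 72 900 mm⁴.
Top flange (beyond web): 82 × 16, A = 1 312 mm², x = 59 mm, Ī = 735 157 mm⁴.
Bottom flange (beyond web): 82 × 16, A = 1 312 mm², x = 59 mm, Ī = 735 157 mm⁴.
Centroid: x̄ = ΣA·x / ΣA = 33.6431 mm.
Transfer each piece to the vertical centroidal axis using Ī + A·d² with d = x − 33.6431:
  web: d = -24.6431 mm → contributes +1 712 566 mm⁴
  top flange (beyond web): d = 25.3569 mm → contributes +1 578 735 mm⁴
  bottom flange (beyond web): d = 25.3569 mm → contributes +1 578 735 mm⁴
Total I = 4 870 037 mm⁴.

Iy ≈ 4.870 × 10⁶ mm⁴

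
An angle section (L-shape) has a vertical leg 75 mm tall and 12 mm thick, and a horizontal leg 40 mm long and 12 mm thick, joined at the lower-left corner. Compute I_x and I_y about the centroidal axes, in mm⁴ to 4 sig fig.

Split into non-overlapping primitives; take the origin at the lower-left of the bounding box.
Vertical leg: 12 × 75, A = 900 mm², y = 37.5 mm, Ī = 421 875 mm⁴.
Horizontal leg (remainder): 28 × 12, A = 336 mm², y = 6 mm, Ī = 4 032 mm⁴.
Centroid: ȳ = ΣA·y / ΣA = 28.9369 mm.
Transfer each piece to the centroidal x-axis using Ī + A·d² with d = y − 28.9369:
  vertical leg: d = 8.56311 mm → contributes +487 869 mm⁴
  horizontal leg (remainder): d = -22.9369 mm → contributes +180 802 mm⁴
Total I = 668 671 mm⁴.
For the y-axis: x̄ = 11.4369 mm.
Repeating about the centroidal y-axis gives I_y = 130 616 mm⁴.

I_x ≈ 6.687 × 10⁵ mm⁴, I_y ≈ 1.306 × 10⁵ mm⁴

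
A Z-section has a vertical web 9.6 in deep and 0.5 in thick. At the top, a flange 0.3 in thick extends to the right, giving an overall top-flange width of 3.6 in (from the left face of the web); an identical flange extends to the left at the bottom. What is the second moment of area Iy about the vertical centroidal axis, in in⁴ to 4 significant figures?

Split into non-overlapping primitives; take the origin at the lower-left of the bounding box.
Web: 0.5 × 9.6, A = 4.8 in², x = 3.35 in, Ī = 0.1 in⁴.
Top flange (beyond web): 3.1 × 0.3, A = 0.93 in², x = 5.15 in, Ī = 0.744775 in⁴.
Bottom flange (beyond web): 3.1 × 0.3, A = 0.93 in², x = 1.55 in, Ī = 0.744775 in⁴.
Centroid: x̄ = ΣA·x / ΣA = 3.35 in.
Transfer each piece to the vertical centroidal axis using Ī + A·d² with d = x − 3.35:
  web: d = 0 in → contributes +0.1 in⁴
  top flange (beyond web): d = 1.8 in → contributes +3.75798 in⁴
  bottom flange (beyond web): d = -1.8 in → contributes +3.75798 in⁴
Total I = 7.61595 in⁴.

Iy ≈ 7.616 in⁴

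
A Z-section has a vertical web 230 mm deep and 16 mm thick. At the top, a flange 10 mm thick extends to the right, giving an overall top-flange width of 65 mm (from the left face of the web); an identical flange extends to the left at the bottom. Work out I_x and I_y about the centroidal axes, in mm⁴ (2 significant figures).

Break the section into simple shapes (no overlaps), measuring from the bottom-left corner of the bounding box.
Web: 16 × 230, A = 3 680 mm², y = 115 mm, Ī = 16 222 667 mm⁴.
Top flange (beyond web): 49 × 10, A = 490 mm², y = 225 mm, Ī = 4 083 mm⁴.
Bottom flange (beyond web): 49 × 10, A = 490 mm², y = 5 mm, Ī = 4 083 mm⁴.
Centroid: ȳ = ΣA·y / ΣA = 115 mm.
Transfer each piece to the centroidal x-axis using Ī + A·d² with d = y − 115:
  web: d = 0 mm → contributes +16 222 667 mm⁴
  top flange (beyond web): d = 110 mm → contributes +5 933 083 mm⁴
  bottom flange (beyond web): d = -110 mm → contributes +5 933 083 mm⁴
Total I = 28 088 833 mm⁴.
For the y-axis: x̄ = 57 mm.
Repeating about the centroidal y-axis gives I_y = 1 309 713 mm⁴.

I_x ≈ 2.8 × 10⁷ mm⁴, I_y ≈ 1.3 × 10⁶ mm⁴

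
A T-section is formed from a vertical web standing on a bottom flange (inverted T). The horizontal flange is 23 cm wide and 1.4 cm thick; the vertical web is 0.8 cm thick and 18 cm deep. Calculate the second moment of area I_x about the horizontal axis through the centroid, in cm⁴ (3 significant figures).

I_x ≈ 1330 cm⁴

Decompose the section into non-overlapping parts with the origin at the bottom-left of its bounding rectangle.
Flange: 23 × 1.4, A = 32.2 cm², y = 0.7 cm, Ī = 5.2593 cm⁴.
Web: 0.8 × 18, A = 14.4 cm², y = 10.4 cm, Ī = 388.8 cm⁴.
Centroid: ȳ = ΣA·y / ΣA = 3.6974 cm.
Transfer each piece to the horizontal axis through the centroid using Ī + A·d² with d = y − 3.6974:
  flange: d = -2.9974 cm → contributes +294.56 cm⁴
  web: d = 6.7026 cm → contributes +1035.7 cm⁴
Total I = 1330.3 cm⁴.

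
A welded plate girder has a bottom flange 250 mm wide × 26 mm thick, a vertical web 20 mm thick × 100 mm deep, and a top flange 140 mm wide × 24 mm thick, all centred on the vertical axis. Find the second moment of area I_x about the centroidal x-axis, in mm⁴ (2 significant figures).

Decompose the section into non-overlapping parts with the origin at the bottom-left of its bounding rectangle.
Bottom plate: 250 × 26, A = 6 500 mm², y = 13 mm, Ī = 366 167 mm⁴.
Web plate: 20 × 100, A = 2 000 mm², y = 76 mm, Ī = 1 666 667 mm⁴.
Top plate: 140 × 24, A = 3 360 mm², y = 138 mm, Ī = 161 280 mm⁴.
Centroid: ȳ = ΣA·y / ΣA = 59.04 mm.
Transfer each piece to the centroidal x-axis using Ī + A·d² with d = y − 59.04:
  bottom plate: d = -46.04 mm → contributes +14 142 361 mm⁴
  web plate: d = 16.96 mm → contributes +2 242 147 mm⁴
  top plate: d = 78.96 mm → contributes +21 111 349 mm⁴
Total I = 37 495 857 mm⁴.

I_x ≈ 3.7 × 10⁷ mm⁴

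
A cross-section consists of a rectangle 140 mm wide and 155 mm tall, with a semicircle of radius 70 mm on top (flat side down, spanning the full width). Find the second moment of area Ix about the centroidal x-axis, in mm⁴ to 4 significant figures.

Ix ≈ 1.114 × 10⁸ mm⁴

Break the section into simple shapes (no overlaps), measuring from the bottom-left corner of the bounding box.
Rectangular body: 140 × 155, A = 21 700 mm², y = 77.5 mm, Ī = 43 445 208 mm⁴.
Semicircular cap: semicircle r = 70, A = 7696.9 mm², y = 184.709 mm, Ī = 2 635 265 mm⁴.
Centroid: ȳ = ΣA·y / ΣA = 105.57 mm.
Transfer each piece to the centroidal x-axis using Ī + A·d² with d = y − 105.57:
  rectangular body: d = -28.0702 mm → contributes +60 543 408 mm⁴
  semicircular cap: d = 79.1387 mm → contributes +50 840 495 mm⁴
Total I = 111 383 903 mm⁴.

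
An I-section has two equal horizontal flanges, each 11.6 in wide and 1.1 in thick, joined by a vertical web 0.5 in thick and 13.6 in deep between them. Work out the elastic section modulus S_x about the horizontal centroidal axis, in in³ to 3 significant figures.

S_x ≈ 188 in³

Split into non-overlapping primitives; take the origin at the lower-left of the bounding box.
Bottom flange: 11.6 × 1.1, A = 12.76 in², y = 0.55 in, Ī = 1.2866 in⁴.
Web: 0.5 × 13.6, A = 6.8 in², y = 7.9 in, Ī = 104.81 in⁴.
Top flange: 11.6 × 1.1, A = 12.76 in², y = 15.25 in, Ī = 1.2866 in⁴.
By symmetry the centroid is at mid-height, ȳ = 7.9 in.
Transfer each piece to the horizontal centroidal axis using Ī + A·d² with d = y − 7.9:
  bottom flange: d = -7.35 in → contributes +690.61 in⁴
  web: d = 0 in → contributes +104.81 in⁴
  top flange: d = 7.35 in → contributes +690.61 in⁴
Total I = 1 486 in⁴.
Extreme fibre distance c = 7.9 in; S = I/c = 188.11 in³.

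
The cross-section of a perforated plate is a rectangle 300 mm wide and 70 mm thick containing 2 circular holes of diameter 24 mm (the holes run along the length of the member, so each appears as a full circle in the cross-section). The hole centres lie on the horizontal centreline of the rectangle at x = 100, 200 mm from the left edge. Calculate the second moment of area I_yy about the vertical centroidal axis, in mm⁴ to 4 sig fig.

I_yy ≈ 1.552 × 10⁸ mm⁴

Break the section into simple shapes (no overlaps), measuring from the bottom-left corner of the bounding box.
Plate: 300 × 70, A = 21 000 mm², x = 150 mm, Ī = 157 500 000 mm⁴.
Hole 1 (subtracted): ⌀24, A = 452.389 mm², x = 100 mm, Ī = 16 286 mm⁴.
Hole 2 (subtracted): ⌀24, A = 452.389 mm², x = 200 mm, Ī = 16 286 mm⁴.
By symmetry the centroid is at mid-width, x̄ = 150 mm.
Transfer each piece to the vertical centroidal axis using Ī + A·d² with d = x − 150:
  plate: d = 0 mm → contributes +157 500 000 mm⁴
  hole 1: d = -50 mm → contributes −1 147 259 mm⁴
  hole 2: d = 50 mm → contributes −1 147 259 mm⁴
Total I = 155 205 481 mm⁴.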